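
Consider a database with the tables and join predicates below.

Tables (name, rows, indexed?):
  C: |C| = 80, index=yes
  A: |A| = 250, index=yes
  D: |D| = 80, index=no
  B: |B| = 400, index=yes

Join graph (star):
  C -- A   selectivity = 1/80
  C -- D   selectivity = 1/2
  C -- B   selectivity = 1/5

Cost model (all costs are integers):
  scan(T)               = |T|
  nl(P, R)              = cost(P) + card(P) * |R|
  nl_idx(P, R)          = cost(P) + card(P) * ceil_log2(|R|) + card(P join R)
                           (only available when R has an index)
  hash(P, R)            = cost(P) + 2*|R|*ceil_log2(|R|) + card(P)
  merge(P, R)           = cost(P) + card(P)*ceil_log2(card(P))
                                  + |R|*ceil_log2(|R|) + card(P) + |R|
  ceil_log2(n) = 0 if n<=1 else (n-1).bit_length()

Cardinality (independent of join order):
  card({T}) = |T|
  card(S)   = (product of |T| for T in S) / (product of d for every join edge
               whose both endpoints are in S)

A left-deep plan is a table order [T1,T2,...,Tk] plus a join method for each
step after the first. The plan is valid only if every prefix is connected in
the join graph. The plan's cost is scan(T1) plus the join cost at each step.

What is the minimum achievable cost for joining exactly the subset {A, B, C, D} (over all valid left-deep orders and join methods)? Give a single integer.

Selinger DP over subsets of {A,B,C,D}:
  {C}: scan cost=80, card=80
  {A}: scan cost=250, card=250
  {D}: scan cost=80, card=80
  {B}: scan cost=400, card=400
  {AC}: card=250; try (A,nl_idx)→970, (C,hash)→1620, (C,nl_idx)→2250, (A,merge)→2970, (C,merge)→3140, (A,hash)→4160 …(+2); best=970 via (A,nl_idx)
  {CD}: card=3200; try (D,hash)→1280, (C,hash)→1280, (D,merge)→1360, (C,merge)→1360, (C,nl_idx)→3840, (D,nl)→6480 …(+1); best=1280 via (D,hash)
  {BC}: card=6400; try (C,hash)→1920, (B,merge)→4720, (C,merge)→5040, (B,nl_idx)→7200, (B,hash)→7360, (C,nl_idx)→9600 …(+2); best=1920 via (C,hash)
  {ACD}: card=10000; try (D,hash)→2340, (D,merge)→3860, (A,hash)→8480, (D,nl)→20970, (A,nl_idx)→36880, (A,merge)→45130 …(+1); best=2340 via (D,hash)
  {ABC}: card=20000; try (B,merge)→7220, (B,hash)→8420, (A,hash)→12320, (B,nl_idx)→23220, (A,nl_idx)→73120, (A,merge)→93770 …(+2); best=7220 via (B,merge)
  {BCD}: card=256000; try (D,hash)→9440, (B,hash)→11680, (B,merge)→46880, (D,merge)→92160, (B,nl_idx)→286080, (D,nl)→513920 …(+1); best=9440 via (D,hash)
  {ABCD}: card=800000; try (B,hash)→19540, (D,hash)→28340, (B,merge)→156340, (A,hash)→269440, (D,merge)→327860, (B,nl_idx)→892340 …(+5); best=19540 via (B,hash)

19540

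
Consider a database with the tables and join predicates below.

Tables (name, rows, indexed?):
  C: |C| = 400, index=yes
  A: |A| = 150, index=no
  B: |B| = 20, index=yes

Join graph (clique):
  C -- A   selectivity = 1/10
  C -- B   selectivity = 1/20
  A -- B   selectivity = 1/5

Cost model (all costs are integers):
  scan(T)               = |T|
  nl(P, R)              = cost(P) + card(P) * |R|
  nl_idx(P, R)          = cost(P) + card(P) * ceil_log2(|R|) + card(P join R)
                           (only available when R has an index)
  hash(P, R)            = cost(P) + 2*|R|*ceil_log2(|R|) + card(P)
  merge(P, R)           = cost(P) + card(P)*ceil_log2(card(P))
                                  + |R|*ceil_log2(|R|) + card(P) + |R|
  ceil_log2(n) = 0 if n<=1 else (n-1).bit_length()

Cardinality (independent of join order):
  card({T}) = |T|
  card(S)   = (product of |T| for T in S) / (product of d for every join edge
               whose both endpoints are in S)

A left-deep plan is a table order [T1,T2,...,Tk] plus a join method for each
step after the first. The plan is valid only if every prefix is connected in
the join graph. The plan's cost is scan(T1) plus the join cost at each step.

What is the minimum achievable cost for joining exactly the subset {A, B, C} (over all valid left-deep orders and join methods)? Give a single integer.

Selinger DP over subsets of {A,B,C}:
  {C}: scan cost=400, card=400
  {A}: scan cost=150, card=150
  {B}: scan cost=20, card=20
  {AC}: card=6000; try (A,hash)→3200, (C,merge)→5500, (A,merge)→5750, (C,hash)→7500, (C,nl_idx)→7500, (C,nl)→60150 …(+1); best=3200 via (A,hash)
  {BC}: card=400; try (C,nl_idx)→600, (B,hash)→1000, (B,nl_idx)→2800, (C,merge)→4140, (B,merge)→4520, (C,hash)→7240 …(+2); best=600 via (C,nl_idx)
  {AB}: card=600; try (B,hash)→500, (A,merge)→1490, (B,nl_idx)→1500, (B,merge)→1620, (A,hash)→2440, (A,nl)→3020 …(+1); best=500 via (B,hash)
  {ABC}: card=1200; try (A,hash)→3400, (A,merge)→5950, (C,nl_idx)→7100, (C,hash)→8300, (B,hash)→9400, (C,merge)→11100 …(+5); best=3400 via (A,hash)

3400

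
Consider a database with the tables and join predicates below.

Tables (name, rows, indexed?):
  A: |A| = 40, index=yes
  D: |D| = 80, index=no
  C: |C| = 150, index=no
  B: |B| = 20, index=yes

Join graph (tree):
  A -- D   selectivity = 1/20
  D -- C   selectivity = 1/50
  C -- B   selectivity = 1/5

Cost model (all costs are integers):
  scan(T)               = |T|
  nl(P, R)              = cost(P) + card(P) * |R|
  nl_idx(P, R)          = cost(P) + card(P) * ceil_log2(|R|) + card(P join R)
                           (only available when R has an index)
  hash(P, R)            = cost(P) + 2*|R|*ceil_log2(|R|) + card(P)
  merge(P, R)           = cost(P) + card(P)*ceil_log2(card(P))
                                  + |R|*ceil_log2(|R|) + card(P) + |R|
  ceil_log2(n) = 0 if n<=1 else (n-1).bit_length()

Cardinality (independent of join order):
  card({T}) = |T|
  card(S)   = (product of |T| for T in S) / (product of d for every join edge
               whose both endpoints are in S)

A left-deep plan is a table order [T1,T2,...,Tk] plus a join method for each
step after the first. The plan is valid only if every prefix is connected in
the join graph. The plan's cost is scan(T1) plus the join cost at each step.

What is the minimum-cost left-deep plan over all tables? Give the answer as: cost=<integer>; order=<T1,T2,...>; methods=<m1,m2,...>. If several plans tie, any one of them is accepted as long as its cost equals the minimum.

Selinger DP (subsets sized 1..n):
  {A}: scan cost=40, card=40
  {D}: scan cost=80, card=80
  {C}: scan cost=150, card=150
  {B}: scan cost=20, card=20
  {AD}: card=160; try (A,hash)→640, (A,nl_idx)→720, (D,merge)→960, (A,merge)→1000, (D,hash)→1200, (D,nl)→3240 …(+1); best=640 via (A,hash)
  {CD}: card=240; try (D,hash)→1420, (C,merge)→2070, (D,merge)→2140, (C,hash)→2560, (C,nl)→12080, (D,nl)→12150; best=1420 via (D,hash)
  {BC}: card=600; try (B,hash)→500, (C,merge)→1490, (B,nl_idx)→1500, (B,merge)→1620, (C,hash)→2440, (C,nl)→3020 …(+1); best=500 via (B,hash)
  {ACD}: card=480; try (A,hash)→2140, (C,hash)→3200, (A,nl_idx)→3340, (C,merge)→3430, (A,merge)→3860, (A,nl)→11020 …(+1); best=2140 via (A,hash)
  {BCD}: card=960; try (B,hash)→1860, (D,hash)→2220, (B,nl_idx)→3580, (B,merge)→3700, (B,nl)→6220, (D,merge)→7740 …(+1); best=1860 via (B,hash)
  {ABCD}: card=1920; try (B,hash)→2820, (A,hash)→3300, (B,nl_idx)→6460, (B,merge)→7060, (A,nl_idx)→9540, (B,nl)→11740 …(+2); best=2820 via (B,hash)

cost=2820; order=C,D,A,B; methods=hash,hash,hash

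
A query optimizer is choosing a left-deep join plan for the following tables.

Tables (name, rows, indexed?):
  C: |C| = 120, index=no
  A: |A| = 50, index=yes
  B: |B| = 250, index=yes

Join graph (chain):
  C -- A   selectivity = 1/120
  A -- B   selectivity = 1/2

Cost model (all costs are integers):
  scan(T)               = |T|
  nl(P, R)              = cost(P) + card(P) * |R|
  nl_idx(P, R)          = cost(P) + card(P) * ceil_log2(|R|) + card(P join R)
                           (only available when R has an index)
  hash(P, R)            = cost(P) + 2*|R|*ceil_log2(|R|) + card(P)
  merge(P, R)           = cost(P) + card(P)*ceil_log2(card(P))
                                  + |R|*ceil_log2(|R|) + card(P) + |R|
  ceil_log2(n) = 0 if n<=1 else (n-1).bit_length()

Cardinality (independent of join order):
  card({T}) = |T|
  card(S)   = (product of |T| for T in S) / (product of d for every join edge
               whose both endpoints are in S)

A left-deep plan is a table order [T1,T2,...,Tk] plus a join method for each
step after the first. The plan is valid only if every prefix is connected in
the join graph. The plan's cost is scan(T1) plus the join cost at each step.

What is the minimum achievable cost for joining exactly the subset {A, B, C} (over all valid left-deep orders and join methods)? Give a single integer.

3440

Selinger DP over subsets of {A,B,C}:
  {C}: scan cost=120, card=120
  {A}: scan cost=50, card=50
  {B}: scan cost=250, card=250
  {AC}: card=50; try (A,hash)→840, (A,nl_idx)→890, (C,merge)→1360, (A,merge)→1430, (C,hash)→1780, (C,nl)→6050 …(+1); best=840 via (A,hash)
  {AB}: card=6250; try (A,hash)→1100, (B,merge)→2650, (A,merge)→2850, (B,hash)→4100, (B,nl_idx)→6700, (A,nl_idx)→8000 …(+2); best=1100 via (A,hash)
  {ABC}: card=6250; try (B,merge)→3440, (B,hash)→4890, (B,nl_idx)→7490, (C,hash)→9030, (B,nl)→13340, (C,merge)→89560 …(+1); best=3440 via (B,merge)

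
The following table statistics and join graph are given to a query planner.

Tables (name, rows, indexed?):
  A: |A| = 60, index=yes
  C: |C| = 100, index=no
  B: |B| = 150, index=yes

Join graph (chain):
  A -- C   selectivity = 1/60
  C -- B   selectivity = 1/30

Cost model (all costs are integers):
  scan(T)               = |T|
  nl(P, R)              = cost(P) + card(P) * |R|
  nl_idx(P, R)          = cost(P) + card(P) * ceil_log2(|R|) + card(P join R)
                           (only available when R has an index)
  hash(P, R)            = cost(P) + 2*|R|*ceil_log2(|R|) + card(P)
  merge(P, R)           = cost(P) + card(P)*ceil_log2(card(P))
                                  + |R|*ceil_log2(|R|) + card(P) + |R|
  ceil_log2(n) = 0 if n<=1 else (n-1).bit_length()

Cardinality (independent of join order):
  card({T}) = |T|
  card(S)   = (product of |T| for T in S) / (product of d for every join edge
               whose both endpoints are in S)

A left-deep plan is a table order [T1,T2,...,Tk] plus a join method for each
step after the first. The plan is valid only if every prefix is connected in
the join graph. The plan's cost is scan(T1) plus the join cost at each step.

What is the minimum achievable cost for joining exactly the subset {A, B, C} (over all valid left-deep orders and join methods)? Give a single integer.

2100

Selinger DP over subsets of {A,B,C}:
  {A}: scan cost=60, card=60
  {C}: scan cost=100, card=100
  {B}: scan cost=150, card=150
  {AC}: card=100; try (A,nl_idx)→800, (A,hash)→920, (C,merge)→1280, (A,merge)→1320, (C,hash)→1520, (C,nl)→6060 …(+1); best=800 via (A,nl_idx)
  {BC}: card=500; try (B,nl_idx)→1400, (C,hash)→1700, (B,merge)→2250, (C,merge)→2300, (B,hash)→2600, (B,nl)→15100 …(+1); best=1400 via (B,nl_idx)
  {ABC}: card=500; try (B,nl_idx)→2100, (A,hash)→2620, (B,merge)→2950, (B,hash)→3300, (A,nl_idx)→4900, (A,merge)→6820 …(+2); best=2100 via (B,nl_idx)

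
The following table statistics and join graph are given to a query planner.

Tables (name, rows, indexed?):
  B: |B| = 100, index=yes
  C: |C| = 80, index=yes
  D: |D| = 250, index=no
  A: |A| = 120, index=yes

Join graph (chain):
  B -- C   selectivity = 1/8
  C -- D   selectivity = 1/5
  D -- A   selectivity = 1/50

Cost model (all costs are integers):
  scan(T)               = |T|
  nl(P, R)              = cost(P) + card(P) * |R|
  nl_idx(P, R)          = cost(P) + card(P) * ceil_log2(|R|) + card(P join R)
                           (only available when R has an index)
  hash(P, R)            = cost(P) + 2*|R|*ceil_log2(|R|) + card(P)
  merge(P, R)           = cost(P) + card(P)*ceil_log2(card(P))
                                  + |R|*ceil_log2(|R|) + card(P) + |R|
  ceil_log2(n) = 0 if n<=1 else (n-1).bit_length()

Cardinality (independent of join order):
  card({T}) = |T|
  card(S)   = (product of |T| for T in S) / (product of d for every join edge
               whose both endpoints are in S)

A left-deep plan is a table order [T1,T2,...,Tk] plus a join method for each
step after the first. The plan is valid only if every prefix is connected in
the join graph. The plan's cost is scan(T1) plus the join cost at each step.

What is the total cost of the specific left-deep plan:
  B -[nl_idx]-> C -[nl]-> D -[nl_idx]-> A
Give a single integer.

721800

step 1: scan B: cost=100, card=100
step 2: join C via nl_idx
    card(P join C) = 100*80/(8) = 1000
    cost = 100 + 100*7 + 1000 = 1800
step 3: join D via nl
    card(P join D) = 1000*250/(5) = 50000
    cost = 1800 + 1000*250 = 251800
step 4: join A via nl_idx
    card(P join A) = 50000*120/(50) = 120000
    cost = 251800 + 50000*7 + 120000 = 721800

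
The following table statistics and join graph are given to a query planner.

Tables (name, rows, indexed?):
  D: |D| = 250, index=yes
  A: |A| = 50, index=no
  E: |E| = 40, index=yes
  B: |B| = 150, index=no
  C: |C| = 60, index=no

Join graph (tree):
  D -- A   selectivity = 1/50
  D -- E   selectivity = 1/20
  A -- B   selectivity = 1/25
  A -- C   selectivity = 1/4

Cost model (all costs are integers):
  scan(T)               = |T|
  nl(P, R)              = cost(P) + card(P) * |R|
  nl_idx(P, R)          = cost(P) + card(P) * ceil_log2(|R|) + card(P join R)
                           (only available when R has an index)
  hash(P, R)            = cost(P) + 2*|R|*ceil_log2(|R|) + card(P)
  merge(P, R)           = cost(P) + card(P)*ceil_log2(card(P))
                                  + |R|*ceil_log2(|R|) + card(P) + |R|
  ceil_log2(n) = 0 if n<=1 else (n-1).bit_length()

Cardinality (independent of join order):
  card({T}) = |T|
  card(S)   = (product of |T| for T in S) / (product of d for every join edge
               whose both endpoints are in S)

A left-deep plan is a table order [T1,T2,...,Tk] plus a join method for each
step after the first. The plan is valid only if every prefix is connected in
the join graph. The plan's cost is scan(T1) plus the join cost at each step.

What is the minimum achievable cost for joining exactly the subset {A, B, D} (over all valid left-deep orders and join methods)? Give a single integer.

3350

Selinger DP over subsets of {A,B,D}:
  {D}: scan cost=250, card=250
  {A}: scan cost=50, card=50
  {B}: scan cost=150, card=150
  {AD}: card=250; try (D,nl_idx)→700, (A,hash)→1100, (D,merge)→2650, (A,merge)→2850, (D,hash)→4100, (D,nl)→12550 …(+1); best=700 via (D,nl_idx)
  {AB}: card=300; try (A,hash)→900, (B,merge)→1750, (A,merge)→1850, (B,hash)→2500, (B,nl)→7550, (A,nl)→7650; best=900 via (A,hash)
  {ABD}: card=1500; try (B,hash)→3350, (B,merge)→4300, (D,nl_idx)→4800, (D,hash)→5200, (D,merge)→6150, (B,nl)→38200 …(+1); best=3350 via (B,hash)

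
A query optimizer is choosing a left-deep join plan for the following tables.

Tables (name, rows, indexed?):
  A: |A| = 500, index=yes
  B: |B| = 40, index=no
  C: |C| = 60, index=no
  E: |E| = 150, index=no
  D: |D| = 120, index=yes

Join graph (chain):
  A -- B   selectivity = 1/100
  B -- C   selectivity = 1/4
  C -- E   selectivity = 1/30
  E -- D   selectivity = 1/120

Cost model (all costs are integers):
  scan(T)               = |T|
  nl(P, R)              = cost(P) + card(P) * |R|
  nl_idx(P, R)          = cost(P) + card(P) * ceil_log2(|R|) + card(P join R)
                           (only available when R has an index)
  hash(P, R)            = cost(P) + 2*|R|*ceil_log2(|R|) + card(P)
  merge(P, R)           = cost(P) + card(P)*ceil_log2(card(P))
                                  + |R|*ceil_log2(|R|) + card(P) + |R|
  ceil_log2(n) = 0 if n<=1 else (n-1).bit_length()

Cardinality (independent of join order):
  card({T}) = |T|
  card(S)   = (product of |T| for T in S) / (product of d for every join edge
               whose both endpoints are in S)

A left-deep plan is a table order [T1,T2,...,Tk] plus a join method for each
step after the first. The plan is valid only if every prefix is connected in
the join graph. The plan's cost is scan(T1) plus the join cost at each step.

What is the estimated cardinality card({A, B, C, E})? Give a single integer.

15000

Tables in S: A(500), B(40), C(60), E(150)
Edges inside S: A-B(d=100), B-C(d=4), C-E(d=30)
numerator = 500 * 40 * 60 * 150 = 180000000
denominator = 100 * 4 * 30 = 12000
card(S) = 180000000 / 12000 = 15000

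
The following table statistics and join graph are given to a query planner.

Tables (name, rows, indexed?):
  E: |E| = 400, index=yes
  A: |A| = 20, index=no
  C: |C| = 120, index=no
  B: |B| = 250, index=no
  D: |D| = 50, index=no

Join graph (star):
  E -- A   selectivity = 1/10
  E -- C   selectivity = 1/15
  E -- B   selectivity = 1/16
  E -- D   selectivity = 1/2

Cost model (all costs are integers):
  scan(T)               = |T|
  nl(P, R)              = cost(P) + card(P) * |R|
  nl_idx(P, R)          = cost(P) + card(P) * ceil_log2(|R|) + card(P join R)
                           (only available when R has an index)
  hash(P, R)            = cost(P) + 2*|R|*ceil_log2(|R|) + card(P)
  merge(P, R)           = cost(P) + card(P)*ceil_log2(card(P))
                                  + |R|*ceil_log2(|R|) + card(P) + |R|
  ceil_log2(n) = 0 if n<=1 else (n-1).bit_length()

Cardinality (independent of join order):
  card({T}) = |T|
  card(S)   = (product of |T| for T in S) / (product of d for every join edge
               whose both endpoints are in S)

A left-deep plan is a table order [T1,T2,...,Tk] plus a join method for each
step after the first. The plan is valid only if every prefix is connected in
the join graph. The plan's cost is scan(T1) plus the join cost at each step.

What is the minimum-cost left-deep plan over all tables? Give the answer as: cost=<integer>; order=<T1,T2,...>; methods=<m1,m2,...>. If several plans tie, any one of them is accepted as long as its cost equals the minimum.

cost=114480; order=A,E,C,B,D; methods=nl_idx,hash,hash,hash

Selinger DP (subsets sized 1..n):
  {E}: scan cost=400, card=400
  {A}: scan cost=20, card=20
  {C}: scan cost=120, card=120
  {B}: scan cost=250, card=250
  {D}: scan cost=50, card=50
  {AE}: card=800; try (E,nl_idx)→1000, (A,hash)→1000, (E,merge)→4140, (A,merge)→4520, (E,hash)→7240, (E,nl)→8020 …(+1); best=1000 via (E,nl_idx)
  {CE}: card=3200; try (C,hash)→2480, (E,nl_idx)→4400, (E,merge)→5080, (C,merge)→5360, (E,hash)→7440, (E,nl)→48120 …(+1); best=2480 via (C,hash)
  {BE}: card=6250; try (B,hash)→4800, (E,merge)→6500, (B,merge)→6650, (E,hash)→7700, (E,nl_idx)→8750, (E,nl)→100250 …(+1); best=4800 via (B,hash)
  {DE}: card=10000; try (D,hash)→1400, (E,merge)→4400, (D,merge)→4750, (E,hash)→7300, (E,nl_idx)→10500, (E,nl)→20050 …(+1); best=1400 via (D,hash)
  {ACE}: card=6400; try (C,hash)→3480, (A,hash)→5880, (C,merge)→10760, (A,merge)→44200, (A,nl)→66480, (C,nl)→97000; best=3480 via (C,hash)
  {ABE}: card=12500; try (B,hash)→5800, (A,hash)→11250, (B,merge)→12050, (A,merge)→92420, (A,nl)→129800, (B,nl)→201000; best=5800 via (B,hash)
  {ADE}: card=20000; try (D,hash)→2400, (D,merge)→10150, (A,hash)→11600, (D,nl)→41000, (A,merge)→151520, (A,nl)→201400; best=2400 via (D,hash)
  {BCE}: card=50000; try (B,hash)→9680, (C,hash)→12730, (B,merge)→46330, (C,merge)→93260, (C,nl)→754800, (B,nl)→802480; best=9680 via (B,hash)
  {CDE}: card=80000; try (D,hash)→6280, (C,hash)→13080, (D,merge)→44430, (C,merge)→152360, (D,nl)→162480, (C,nl)→1201400; best=6280 via (D,hash)
  {BDE}: card=156250; try (D,hash)→11650, (B,hash)→15400, (D,merge)→92650, (B,merge)→153650, (D,nl)→317300, (B,nl)→2501400; best=11650 via (D,hash)
  {ABCE}: card=100000; try (B,hash)→13880, (C,hash)→19980, (A,hash)→59880, (B,merge)→95330, (C,merge)→194260, (A,merge)→859800 …(+3); best=13880 via (B,hash)
  {ACDE}: card=160000; try (D,hash)→10480, (C,hash)→24080, (A,hash)→86480, (D,merge)→93430, (C,merge)→323360, (D,nl)→323480 …(+3); best=10480 via (D,hash)
  {ABDE}: card=312500; try (D,hash)→18900, (B,hash)→26400, (A,hash)→168100, (D,merge)→193650, (B,merge)→324650, (D,nl)→630800 …(+3); best=18900 via (D,hash)
  {BCDE}: card=1250000; try (D,hash)→60280, (B,hash)→90280, (C,hash)→169580, (D,merge)→860030, (B,merge)→1448530, (D,nl)→2509680 …(+3); best=60280 via (D,hash)
  {ABCDE}: card=2500000; try (D,hash)→114480, (B,hash)→174480, (C,hash)→333080, (A,hash)→1310480, (D,merge)→1814230, (B,merge)→3052730 …(+6); best=114480 via (D,hash)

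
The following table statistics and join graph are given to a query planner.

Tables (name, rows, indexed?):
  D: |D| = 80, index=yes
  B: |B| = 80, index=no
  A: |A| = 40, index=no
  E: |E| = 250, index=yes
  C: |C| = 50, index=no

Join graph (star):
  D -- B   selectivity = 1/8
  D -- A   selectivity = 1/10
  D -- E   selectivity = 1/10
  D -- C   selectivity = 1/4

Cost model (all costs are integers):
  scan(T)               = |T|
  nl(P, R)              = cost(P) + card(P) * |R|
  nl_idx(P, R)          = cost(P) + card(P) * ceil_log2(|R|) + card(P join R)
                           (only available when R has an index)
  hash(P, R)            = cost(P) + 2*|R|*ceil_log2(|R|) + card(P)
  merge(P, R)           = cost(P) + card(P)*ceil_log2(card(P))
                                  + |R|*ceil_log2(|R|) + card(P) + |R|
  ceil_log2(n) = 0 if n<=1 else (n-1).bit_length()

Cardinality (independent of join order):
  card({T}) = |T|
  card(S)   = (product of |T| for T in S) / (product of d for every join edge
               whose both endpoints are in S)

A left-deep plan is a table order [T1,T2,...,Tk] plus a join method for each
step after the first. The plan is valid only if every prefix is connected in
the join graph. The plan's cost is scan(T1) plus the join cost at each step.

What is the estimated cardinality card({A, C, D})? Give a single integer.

Tables in S: A(40), C(50), D(80)
Edges inside S: D-A(d=10), D-C(d=4)
numerator = 40 * 50 * 80 = 160000
denominator = 10 * 4 = 40
card(S) = 160000 / 40 = 4000

4000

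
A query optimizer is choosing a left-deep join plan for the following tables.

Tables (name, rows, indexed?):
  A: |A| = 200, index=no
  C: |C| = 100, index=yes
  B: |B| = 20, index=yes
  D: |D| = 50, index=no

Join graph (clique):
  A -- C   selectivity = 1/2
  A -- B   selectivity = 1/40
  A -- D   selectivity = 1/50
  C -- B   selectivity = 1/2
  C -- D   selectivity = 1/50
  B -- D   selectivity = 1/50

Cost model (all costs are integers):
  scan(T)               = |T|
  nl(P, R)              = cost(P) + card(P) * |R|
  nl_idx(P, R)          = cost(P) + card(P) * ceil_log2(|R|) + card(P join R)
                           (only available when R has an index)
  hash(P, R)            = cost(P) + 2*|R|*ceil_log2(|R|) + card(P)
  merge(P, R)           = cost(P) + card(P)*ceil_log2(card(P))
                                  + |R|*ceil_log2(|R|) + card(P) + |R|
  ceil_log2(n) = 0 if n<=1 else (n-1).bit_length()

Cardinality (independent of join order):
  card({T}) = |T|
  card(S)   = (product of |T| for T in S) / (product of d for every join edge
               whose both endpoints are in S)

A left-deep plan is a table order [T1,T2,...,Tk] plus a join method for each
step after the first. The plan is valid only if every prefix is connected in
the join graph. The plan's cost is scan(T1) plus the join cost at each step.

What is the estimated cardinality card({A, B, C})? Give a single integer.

Tables in S: A(200), B(20), C(100)
Edges inside S: A-C(d=2), A-B(d=40), C-B(d=2)
numerator = 200 * 20 * 100 = 400000
denominator = 2 * 40 * 2 = 160
card(S) = 400000 / 160 = 2500

2500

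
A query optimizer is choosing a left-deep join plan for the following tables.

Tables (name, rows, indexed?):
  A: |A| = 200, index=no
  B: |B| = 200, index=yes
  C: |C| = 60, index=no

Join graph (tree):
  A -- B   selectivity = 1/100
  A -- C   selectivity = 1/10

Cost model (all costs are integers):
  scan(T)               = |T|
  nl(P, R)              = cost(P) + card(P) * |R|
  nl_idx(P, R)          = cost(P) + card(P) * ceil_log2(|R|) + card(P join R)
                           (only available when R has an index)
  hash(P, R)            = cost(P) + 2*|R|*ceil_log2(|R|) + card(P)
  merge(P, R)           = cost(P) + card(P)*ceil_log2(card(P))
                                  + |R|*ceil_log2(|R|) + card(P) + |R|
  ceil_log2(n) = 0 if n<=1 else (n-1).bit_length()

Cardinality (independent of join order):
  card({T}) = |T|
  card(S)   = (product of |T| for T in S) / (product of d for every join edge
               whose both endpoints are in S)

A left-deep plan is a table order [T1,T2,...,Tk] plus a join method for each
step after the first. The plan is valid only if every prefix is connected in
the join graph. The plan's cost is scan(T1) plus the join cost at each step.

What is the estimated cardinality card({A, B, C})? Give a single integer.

Tables in S: A(200), B(200), C(60)
Edges inside S: A-B(d=100), A-C(d=10)
numerator = 200 * 200 * 60 = 2400000
denominator = 100 * 10 = 1000
card(S) = 2400000 / 1000 = 2400

2400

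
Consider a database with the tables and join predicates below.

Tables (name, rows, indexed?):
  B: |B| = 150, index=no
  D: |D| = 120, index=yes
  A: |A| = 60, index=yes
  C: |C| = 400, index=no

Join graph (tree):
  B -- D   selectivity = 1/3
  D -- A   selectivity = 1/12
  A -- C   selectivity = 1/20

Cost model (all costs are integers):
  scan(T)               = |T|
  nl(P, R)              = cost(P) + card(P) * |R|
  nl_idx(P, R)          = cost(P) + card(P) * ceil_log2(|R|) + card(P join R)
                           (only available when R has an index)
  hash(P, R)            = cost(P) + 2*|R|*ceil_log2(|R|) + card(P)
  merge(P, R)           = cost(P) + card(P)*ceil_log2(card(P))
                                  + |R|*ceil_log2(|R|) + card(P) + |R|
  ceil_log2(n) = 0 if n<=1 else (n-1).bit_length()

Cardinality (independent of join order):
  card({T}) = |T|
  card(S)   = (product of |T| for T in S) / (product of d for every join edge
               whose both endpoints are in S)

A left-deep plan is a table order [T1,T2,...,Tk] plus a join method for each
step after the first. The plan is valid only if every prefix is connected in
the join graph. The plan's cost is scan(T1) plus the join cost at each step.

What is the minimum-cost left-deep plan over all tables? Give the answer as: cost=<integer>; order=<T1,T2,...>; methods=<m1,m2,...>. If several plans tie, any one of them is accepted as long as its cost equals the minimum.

Selinger DP (subsets sized 1..n):
  {B}: scan cost=150, card=150
  {D}: scan cost=120, card=120
  {A}: scan cost=60, card=60
  {C}: scan cost=400, card=400
  {BD}: card=6000; try (D,hash)→1980, (B,merge)→2430, (D,merge)→2460, (B,hash)→2640, (D,nl_idx)→7200, (B,nl)→18120 …(+1); best=1980 via (D,hash)
  {AD}: card=600; try (A,hash)→960, (D,nl_idx)→1080, (D,merge)→1440, (A,nl_idx)→1440, (A,merge)→1500, (D,hash)→1800 …(+2); best=960 via (A,hash)
  {AC}: card=1200; try (A,hash)→1520, (A,nl_idx)→4000, (C,merge)→4480, (A,merge)→4820, (C,hash)→7320, (C,nl)→24060 …(+1); best=1520 via (A,hash)
  {ABD}: card=30000; try (B,hash)→3960, (A,hash)→8700, (B,merge)→8910, (A,nl_idx)→67980, (A,merge)→86400, (B,nl)→90960 …(+1); best=3960 via (B,hash)
  {ACD}: card=12000; try (D,hash)→4400, (C,hash)→8760, (C,merge)→11560, (D,merge)→16880, (D,nl_idx)→21920, (D,nl)→145520 …(+1); best=4400 via (D,hash)
  {ABCD}: card=600000; try (B,hash)→18800, (C,hash)→41160, (B,merge)→185750, (C,merge)→487960, (B,nl)→1804400, (C,nl)→12003960; best=18800 via (B,hash)

cost=18800; order=C,A,D,B; methods=hash,hash,hash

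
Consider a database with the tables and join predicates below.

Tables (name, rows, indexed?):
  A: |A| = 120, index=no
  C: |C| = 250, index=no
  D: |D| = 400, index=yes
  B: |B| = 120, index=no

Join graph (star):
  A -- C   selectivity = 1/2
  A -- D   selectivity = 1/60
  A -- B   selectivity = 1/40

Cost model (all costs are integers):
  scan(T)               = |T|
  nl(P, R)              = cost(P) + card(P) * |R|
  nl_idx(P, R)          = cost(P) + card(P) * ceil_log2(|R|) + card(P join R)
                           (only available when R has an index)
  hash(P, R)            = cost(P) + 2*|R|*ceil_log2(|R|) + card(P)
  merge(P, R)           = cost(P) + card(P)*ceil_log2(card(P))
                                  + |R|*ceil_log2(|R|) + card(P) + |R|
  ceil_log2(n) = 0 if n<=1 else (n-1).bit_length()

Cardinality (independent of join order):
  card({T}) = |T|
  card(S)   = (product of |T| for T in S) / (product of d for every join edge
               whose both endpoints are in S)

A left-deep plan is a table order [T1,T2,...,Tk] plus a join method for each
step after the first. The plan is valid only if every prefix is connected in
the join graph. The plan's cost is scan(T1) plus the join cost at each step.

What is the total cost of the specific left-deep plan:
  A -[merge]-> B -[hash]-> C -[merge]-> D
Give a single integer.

775400

step 1: scan A: cost=120, card=120
step 2: join B via merge
    card(P join B) = 120*120/(40) = 360
    cost = 120 + 120*7 + 120*7 + 120 + 120 = 2040
step 3: join C via hash
    card(P join C) = 360*250/(2) = 45000
    cost = 2040 + 2*250*8 + 360 = 6400
step 4: join D via merge
    card(P join D) = 45000*400/(60) = 300000
    cost = 6400 + 45000*16 + 400*9 + 45000 + 400 = 775400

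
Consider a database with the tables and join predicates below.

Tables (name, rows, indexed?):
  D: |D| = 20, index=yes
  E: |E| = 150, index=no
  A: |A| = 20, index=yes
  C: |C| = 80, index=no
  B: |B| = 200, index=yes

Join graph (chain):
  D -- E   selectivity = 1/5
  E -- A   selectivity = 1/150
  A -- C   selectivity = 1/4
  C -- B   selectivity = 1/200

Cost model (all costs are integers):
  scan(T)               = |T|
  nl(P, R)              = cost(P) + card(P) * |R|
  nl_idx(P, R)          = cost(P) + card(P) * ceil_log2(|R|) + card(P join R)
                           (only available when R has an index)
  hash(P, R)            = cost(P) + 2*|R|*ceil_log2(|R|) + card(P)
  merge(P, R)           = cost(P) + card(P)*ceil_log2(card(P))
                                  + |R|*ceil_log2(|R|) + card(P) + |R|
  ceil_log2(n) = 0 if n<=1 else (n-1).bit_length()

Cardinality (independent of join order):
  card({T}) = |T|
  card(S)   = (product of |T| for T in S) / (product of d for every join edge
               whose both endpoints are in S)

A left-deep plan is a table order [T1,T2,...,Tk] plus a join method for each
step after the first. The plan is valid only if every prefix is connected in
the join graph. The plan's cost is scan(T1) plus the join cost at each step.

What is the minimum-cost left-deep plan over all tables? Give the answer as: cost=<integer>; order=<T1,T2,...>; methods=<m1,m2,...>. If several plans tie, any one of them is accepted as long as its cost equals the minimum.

cost=4480; order=C,B,A,E,D; methods=nl_idx,hash,hash,hash

Selinger DP (subsets sized 1..n):
  {D}: scan cost=20, card=20
  {E}: scan cost=150, card=150
  {A}: scan cost=20, card=20
  {C}: scan cost=80, card=80
  {B}: scan cost=200, card=200
  {DE}: card=600; try (D,hash)→500, (E,merge)→1490, (D,nl_idx)→1500, (D,merge)→1620, (E,hash)→2440, (E,nl)→3020 …(+1); best=500 via (D,hash)
  {AE}: card=20; try (A,hash)→500, (A,nl_idx)→920, (E,merge)→1490, (A,merge)→1620, (E,hash)→2440, (E,nl)→3020 …(+1); best=500 via (A,hash)
  {AC}: card=400; try (A,hash)→360, (C,merge)→780, (A,merge)→840, (A,nl_idx)→880, (C,hash)→1160, (C,nl)→1620 …(+1); best=360 via (A,hash)
  {BC}: card=80; try (B,nl_idx)→800, (C,hash)→1520, (B,merge)→2520, (C,merge)→2640, (B,hash)→3360, (B,nl)→16080 …(+1); best=800 via (B,nl_idx)
  {ADE}: card=80; try (D,nl_idx)→680, (D,hash)→720, (D,merge)→740, (D,nl)→900, (A,hash)→1300, (A,nl_idx)→3580 …(+2); best=680 via (D,nl_idx)
  {ACE}: card=400; try (C,merge)→1260, (C,hash)→1640, (C,nl)→2100, (E,hash)→3160, (E,merge)→5710, (E,nl)→60360; best=1260 via (C,merge)
  {ABC}: card=400; try (A,hash)→1080, (A,merge)→1560, (A,nl_idx)→1600, (A,nl)→2400, (B,hash)→3960, (B,nl_idx)→3960 …(+2); best=1080 via (A,hash)
  {ACDE}: card=1600; try (D,hash)→1860, (C,hash)→1880, (C,merge)→1960, (D,nl_idx)→4860, (D,merge)→5380, (C,nl)→7080 …(+1); best=1860 via (D,hash)
  {ABCE}: card=400; try (E,hash)→3880, (B,hash)→4860, (B,nl_idx)→4860, (E,merge)→6430, (B,merge)→7060, (E,nl)→61080 …(+1); best=3880 via (E,hash)
  {ABCDE}: card=1600; try (D,hash)→4480, (B,hash)→6660, (D,nl_idx)→7480, (D,merge)→8000, (D,nl)→11880, (B,nl_idx)→16260 …(+2); best=4480 via (D,hash)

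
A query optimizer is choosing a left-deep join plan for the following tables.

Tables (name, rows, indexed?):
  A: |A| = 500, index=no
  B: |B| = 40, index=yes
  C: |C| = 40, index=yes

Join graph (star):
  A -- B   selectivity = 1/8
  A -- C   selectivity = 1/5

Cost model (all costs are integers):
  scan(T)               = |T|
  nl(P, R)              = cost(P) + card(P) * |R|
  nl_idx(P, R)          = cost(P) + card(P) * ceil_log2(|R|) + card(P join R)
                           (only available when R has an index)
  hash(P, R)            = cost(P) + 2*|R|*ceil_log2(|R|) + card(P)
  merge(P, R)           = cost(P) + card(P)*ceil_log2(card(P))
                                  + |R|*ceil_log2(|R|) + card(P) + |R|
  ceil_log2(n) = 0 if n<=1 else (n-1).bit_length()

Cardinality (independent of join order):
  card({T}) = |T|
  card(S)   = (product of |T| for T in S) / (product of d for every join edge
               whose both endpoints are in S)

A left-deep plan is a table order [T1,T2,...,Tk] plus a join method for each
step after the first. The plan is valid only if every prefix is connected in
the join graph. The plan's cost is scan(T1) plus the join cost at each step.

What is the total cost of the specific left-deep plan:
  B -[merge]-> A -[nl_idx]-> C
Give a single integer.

step 1: scan B: cost=40, card=40
step 2: join A via merge
    card(P join A) = 40*500/(8) = 2500
    cost = 40 + 40*6 + 500*9 + 40 + 500 = 5320
step 3: join C via nl_idx
    card(P join C) = 2500*40/(5) = 20000
    cost = 5320 + 2500*6 + 20000 = 40320

40320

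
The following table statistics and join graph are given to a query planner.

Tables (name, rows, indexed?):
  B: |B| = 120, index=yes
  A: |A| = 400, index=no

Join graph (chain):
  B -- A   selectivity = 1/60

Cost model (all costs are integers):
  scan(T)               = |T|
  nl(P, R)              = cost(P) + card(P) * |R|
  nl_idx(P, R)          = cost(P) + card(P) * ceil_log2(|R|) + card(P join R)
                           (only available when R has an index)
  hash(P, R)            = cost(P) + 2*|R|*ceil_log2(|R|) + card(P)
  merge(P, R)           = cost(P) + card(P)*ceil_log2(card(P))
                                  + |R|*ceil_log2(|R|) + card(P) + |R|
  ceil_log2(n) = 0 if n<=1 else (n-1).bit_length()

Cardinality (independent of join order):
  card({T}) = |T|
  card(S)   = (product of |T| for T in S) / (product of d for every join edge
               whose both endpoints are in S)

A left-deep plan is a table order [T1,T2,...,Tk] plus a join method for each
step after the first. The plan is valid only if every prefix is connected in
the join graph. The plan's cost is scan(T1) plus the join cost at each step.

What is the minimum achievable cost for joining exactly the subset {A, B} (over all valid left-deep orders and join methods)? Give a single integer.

Selinger DP over subsets of {A,B}:
  {B}: scan cost=120, card=120
  {A}: scan cost=400, card=400
  {AB}: card=800; try (B,hash)→2480, (B,nl_idx)→4000, (A,merge)→5080, (B,merge)→5360, (A,hash)→7440, (A,nl)→48120 …(+1); best=2480 via (B,hash)

2480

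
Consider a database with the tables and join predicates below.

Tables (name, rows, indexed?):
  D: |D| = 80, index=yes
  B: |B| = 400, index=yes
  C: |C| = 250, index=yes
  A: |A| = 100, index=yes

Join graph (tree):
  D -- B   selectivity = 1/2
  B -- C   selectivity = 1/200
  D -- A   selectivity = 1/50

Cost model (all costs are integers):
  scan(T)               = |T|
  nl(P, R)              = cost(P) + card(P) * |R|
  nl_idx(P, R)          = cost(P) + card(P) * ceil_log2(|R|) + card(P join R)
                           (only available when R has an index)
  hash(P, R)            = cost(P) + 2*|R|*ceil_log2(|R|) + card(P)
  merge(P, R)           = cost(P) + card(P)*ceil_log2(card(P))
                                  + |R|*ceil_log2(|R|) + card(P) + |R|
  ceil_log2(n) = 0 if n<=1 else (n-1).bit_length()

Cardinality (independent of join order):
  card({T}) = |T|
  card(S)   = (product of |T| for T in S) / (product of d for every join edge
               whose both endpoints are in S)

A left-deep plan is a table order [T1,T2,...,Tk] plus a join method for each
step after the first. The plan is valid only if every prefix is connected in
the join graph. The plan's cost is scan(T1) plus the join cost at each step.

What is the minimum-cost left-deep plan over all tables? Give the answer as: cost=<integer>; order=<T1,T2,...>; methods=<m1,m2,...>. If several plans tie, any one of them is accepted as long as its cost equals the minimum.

cost=26020; order=C,B,D,A; methods=nl_idx,hash,hash

Selinger DP (subsets sized 1..n):
  {D}: scan cost=80, card=80
  {B}: scan cost=400, card=400
  {C}: scan cost=250, card=250
  {A}: scan cost=100, card=100
  {BD}: card=16000; try (D,hash)→1920, (B,merge)→4720, (D,merge)→5040, (B,hash)→7360, (B,nl_idx)→16800, (D,nl_idx)→19200 …(+2); best=1920 via (D,hash)
  {AD}: card=160; try (A,nl_idx)→800, (D,nl_idx)→960, (D,hash)→1320, (A,merge)→1520, (D,merge)→1540, (A,hash)→1560 …(+2); best=800 via (A,nl_idx)
  {BC}: card=500; try (B,nl_idx)→3000, (C,nl_idx)→4100, (C,hash)→4800, (B,merge)→6500, (C,merge)→6650, (B,hash)→7700 …(+2); best=3000 via (B,nl_idx)
  {BCD}: card=20000; try (D,hash)→4620, (D,merge)→8640, (C,hash)→21920, (D,nl_idx)→26500, (D,nl)→43000, (C,nl_idx)→149920 …(+2); best=4620 via (D,hash)
  {ABD}: card=32000; try (B,merge)→6240, (B,hash)→8160, (A,hash)→19320, (B,nl_idx)→34240, (B,nl)→64800, (A,nl_idx)→145920 …(+2); best=6240 via (B,merge)
  {ABCD}: card=40000; try (A,hash)→26020, (C,hash)→42240, (A,nl_idx)→184620, (C,nl_idx)→302240, (A,merge)→325420, (C,merge)→520490 …(+2); best=26020 via (A,hash)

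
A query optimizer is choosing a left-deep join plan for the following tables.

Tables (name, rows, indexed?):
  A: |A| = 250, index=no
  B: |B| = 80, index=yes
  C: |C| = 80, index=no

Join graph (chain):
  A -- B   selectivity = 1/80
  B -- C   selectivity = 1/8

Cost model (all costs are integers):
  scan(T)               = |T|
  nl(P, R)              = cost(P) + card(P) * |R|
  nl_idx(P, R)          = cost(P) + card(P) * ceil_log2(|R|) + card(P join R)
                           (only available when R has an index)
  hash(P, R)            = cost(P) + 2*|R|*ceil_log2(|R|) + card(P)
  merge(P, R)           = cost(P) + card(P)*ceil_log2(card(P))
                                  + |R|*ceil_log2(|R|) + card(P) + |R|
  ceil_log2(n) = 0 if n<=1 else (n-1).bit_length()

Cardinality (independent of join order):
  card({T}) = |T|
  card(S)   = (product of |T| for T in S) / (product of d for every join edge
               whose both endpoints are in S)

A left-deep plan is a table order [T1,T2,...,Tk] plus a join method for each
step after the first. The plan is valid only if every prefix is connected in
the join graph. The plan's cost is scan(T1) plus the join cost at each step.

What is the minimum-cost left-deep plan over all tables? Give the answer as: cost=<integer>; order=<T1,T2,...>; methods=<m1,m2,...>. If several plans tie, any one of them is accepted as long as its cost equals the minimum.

cost=2990; order=A,B,C; methods=hash,hash

Selinger DP (subsets sized 1..n):
  {A}: scan cost=250, card=250
  {B}: scan cost=80, card=80
  {C}: scan cost=80, card=80
  {AB}: card=250; try (B,hash)→1620, (B,nl_idx)→2250, (A,merge)→2970, (B,merge)→3140, (A,hash)→4160, (A,nl)→20080 …(+1); best=1620 via (B,hash)
  {BC}: card=800; try (C,hash)→1280, (B,hash)→1280, (C,merge)→1360, (B,merge)→1360, (B,nl_idx)→1440, (C,nl)→6480 …(+1); best=1280 via (C,hash)
  {ABC}: card=2500; try (C,hash)→2990, (C,merge)→4510, (A,hash)→6080, (A,merge)→12330, (C,nl)→21620, (A,nl)→201280; best=2990 via (C,hash)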